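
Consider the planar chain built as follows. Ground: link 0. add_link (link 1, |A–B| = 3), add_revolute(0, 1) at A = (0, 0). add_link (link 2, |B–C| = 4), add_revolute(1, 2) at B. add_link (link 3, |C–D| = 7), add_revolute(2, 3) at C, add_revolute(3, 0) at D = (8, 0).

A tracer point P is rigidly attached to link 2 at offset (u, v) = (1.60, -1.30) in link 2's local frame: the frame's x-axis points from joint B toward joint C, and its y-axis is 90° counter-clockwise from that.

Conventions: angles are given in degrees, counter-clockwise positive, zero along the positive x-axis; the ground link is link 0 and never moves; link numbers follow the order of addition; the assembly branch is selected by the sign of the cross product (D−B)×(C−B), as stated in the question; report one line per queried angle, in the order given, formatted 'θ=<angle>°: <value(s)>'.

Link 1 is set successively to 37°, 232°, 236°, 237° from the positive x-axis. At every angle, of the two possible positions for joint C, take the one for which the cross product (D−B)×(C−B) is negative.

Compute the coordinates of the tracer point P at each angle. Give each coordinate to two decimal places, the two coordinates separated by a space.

A=(0,0), D=(8.00,0)
θ=37°: B = A + 3.00·(cos37°, sin37°) = (2.3959, 1.8054)
θ=37°: |BD| = 5.8877
θ=37°: circle(B,4.00) ∩ circle(D,7.00): a=0.1414, h=3.9975
θ=37°:   candidates: C₊=(3.7563,5.5670) cross=23.536; C₋=(1.3047,-2.0428) cross=-23.536
θ=37°:   branch - wants cross < 0 → take C=(1.3047,-2.0428) (cross=-23.536)
θ=37°: ex = (C−B)/|BC| = (-0.2728,-0.9621); ey = (0.9621,-0.2728)
θ=37°: P = B + 1.60·ex + -1.30·ey = (0.7087,0.6208)
θ=232°: B = A + 3.00·(cos232°, sin232°) = (-1.8470, -2.3640)
θ=232°: |BD| = 10.1268
θ=232°: circle(B,4.00) ∩ circle(D,7.00): a=3.4340, h=2.0512
θ=232°:   candidates: C₊=(1.0134,0.4321) cross=20.772; C₋=(1.9710,-3.5569) cross=-20.772
θ=232°:   branch - wants cross < 0 → take C=(1.9710,-3.5569) (cross=-20.772)
θ=232°: ex = (C−B)/|BC| = (0.9545,-0.2982); ey = (0.2982,0.9545)
θ=232°: P = B + 1.60·ex + -1.30·ey = (-0.7075,-4.0820)
θ=236°: B = A + 3.00·(cos236°, sin236°) = (-1.6776, -2.4871)
θ=236°: |BD| = 9.9921
θ=236°: circle(B,4.00) ∩ circle(D,7.00): a=3.3447, h=2.1938
θ=236°:   candidates: C₊=(1.0158,0.4702) cross=21.921; C₋=(2.1079,-3.7794) cross=-21.921
θ=236°:   branch - wants cross < 0 → take C=(2.1079,-3.7794) (cross=-21.921)
θ=236°: ex = (C−B)/|BC| = (0.9464,-0.3231); ey = (0.3231,0.9464)
θ=236°: P = B + 1.60·ex + -1.30·ey = (-0.5834,-4.2343)
θ=237°: B = A + 3.00·(cos237°, sin237°) = (-1.6339, -2.5160)
θ=237°: |BD| = 9.9570
θ=237°: circle(B,4.00) ∩ circle(D,7.00): a=3.3214, h=2.2290
θ=237°:   candidates: C₊=(1.0165,0.4799) cross=22.194; C₋=(2.1429,-3.8334) cross=-22.194
θ=237°:   branch - wants cross < 0 → take C=(2.1429,-3.8334) (cross=-22.194)
θ=237°: ex = (C−B)/|BC| = (0.9442,-0.3293); ey = (0.3293,0.9442)
θ=237°: P = B + 1.60·ex + -1.30·ey = (-0.5513,-4.2704)

θ=37°: 0.71 0.62
θ=232°: -0.71 -4.08
θ=236°: -0.58 -4.23
θ=237°: -0.55 -4.27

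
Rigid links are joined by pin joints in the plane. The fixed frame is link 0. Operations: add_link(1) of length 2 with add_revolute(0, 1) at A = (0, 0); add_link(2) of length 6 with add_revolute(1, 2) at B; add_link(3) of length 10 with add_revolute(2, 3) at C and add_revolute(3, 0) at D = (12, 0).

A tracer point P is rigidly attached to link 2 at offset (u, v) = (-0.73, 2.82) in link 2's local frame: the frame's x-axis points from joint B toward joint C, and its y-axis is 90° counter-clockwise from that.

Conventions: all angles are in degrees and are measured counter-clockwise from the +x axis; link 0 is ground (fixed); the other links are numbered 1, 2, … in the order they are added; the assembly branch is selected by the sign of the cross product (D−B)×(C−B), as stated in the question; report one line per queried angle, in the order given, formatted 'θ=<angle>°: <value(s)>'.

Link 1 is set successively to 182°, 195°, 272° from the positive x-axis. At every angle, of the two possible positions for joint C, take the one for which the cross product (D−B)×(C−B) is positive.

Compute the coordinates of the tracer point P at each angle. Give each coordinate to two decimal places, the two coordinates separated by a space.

A=(0,0), D=(12.00,0)
θ=182°: B = A + 2.00·(cos182°, sin182°) = (-1.9988, -0.0698)
θ=182°: |BD| = 13.9990
θ=182°: circle(B,6.00) ∩ circle(D,10.00): a=4.7136, h=3.7124
θ=182°:   candidates: C₊=(2.6962,3.6661) cross=51.970; C₋=(2.7333,-3.7587) cross=-51.970
θ=182°:   branch + wants cross > 0 → take C=(2.6962,3.6661) (cross=51.970)
θ=182°: ex = (C−B)/|BC| = (0.7825,0.6226); ey = (-0.6226,0.7825)
θ=182°: P = B + -0.73·ex + 2.82·ey = (-4.3259,1.6823)
θ=195°: B = A + 2.00·(cos195°, sin195°) = (-1.9319, -0.5176)
θ=195°: |BD| = 13.9415
θ=195°: circle(B,6.00) ∩ circle(D,10.00): a=4.6754, h=3.7604
θ=195°:   candidates: C₊=(2.6007,3.4137) cross=52.425; C₋=(2.8800,-4.1018) cross=-52.425
θ=195°:   branch + wants cross > 0 → take C=(2.6007,3.4137) (cross=52.425)
θ=195°: ex = (C−B)/|BC| = (0.7554,0.6552); ey = (-0.6552,0.7554)
θ=195°: P = B + -0.73·ex + 2.82·ey = (-4.3311,1.1344)
θ=272°: B = A + 2.00·(cos272°, sin272°) = (0.0698, -1.9988)
θ=272°: |BD| = 12.0965
θ=272°: circle(B,6.00) ∩ circle(D,10.00): a=3.4028, h=4.9417
θ=272°:   candidates: C₊=(2.6093,3.4373) cross=59.777; C₋=(4.2424,-6.3103) cross=-59.777
θ=272°:   branch + wants cross > 0 → take C=(2.6093,3.4373) (cross=59.777)
θ=272°: ex = (C−B)/|BC| = (0.4233,0.9060); ey = (-0.9060,0.4233)
θ=272°: P = B + -0.73·ex + 2.82·ey = (-2.7941,-1.4666)

θ=182°: -4.33 1.68
θ=195°: -4.33 1.13
θ=272°: -2.79 -1.47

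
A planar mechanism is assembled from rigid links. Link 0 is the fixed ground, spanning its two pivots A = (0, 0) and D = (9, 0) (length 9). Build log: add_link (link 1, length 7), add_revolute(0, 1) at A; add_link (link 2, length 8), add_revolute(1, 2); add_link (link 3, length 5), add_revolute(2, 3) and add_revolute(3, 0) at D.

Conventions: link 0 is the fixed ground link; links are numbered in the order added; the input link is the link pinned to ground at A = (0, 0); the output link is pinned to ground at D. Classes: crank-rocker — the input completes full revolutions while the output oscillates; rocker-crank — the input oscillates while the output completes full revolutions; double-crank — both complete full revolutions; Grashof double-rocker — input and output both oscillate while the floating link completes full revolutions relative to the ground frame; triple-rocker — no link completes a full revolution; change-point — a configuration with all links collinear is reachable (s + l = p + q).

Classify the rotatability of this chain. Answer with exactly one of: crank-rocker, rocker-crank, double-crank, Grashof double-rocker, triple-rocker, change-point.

lengths: ground=9, input=7, coupler=8, output=5
sorted: s=5 (shortest), l=9 (longest), p+q=15
s + l = 14 vs p + q = 15
s + l < p + q (Grashof) with shortest = output link → rocker-crank

rocker-crank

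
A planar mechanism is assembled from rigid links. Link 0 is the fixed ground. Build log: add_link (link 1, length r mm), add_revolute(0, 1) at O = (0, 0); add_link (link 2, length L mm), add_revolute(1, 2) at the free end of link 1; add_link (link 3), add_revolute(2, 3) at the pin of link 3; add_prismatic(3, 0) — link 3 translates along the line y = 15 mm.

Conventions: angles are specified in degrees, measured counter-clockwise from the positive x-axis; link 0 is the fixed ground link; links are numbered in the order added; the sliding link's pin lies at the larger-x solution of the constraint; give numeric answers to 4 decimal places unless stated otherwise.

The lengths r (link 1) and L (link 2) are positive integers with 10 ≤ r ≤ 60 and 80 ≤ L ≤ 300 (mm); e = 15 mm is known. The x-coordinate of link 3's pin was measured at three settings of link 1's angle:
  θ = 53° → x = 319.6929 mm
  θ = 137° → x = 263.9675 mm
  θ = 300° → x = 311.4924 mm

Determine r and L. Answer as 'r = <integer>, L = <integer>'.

constraint per measurement: (x − r cos θ)² + (r sin θ − e)² = L²
subtracting the θ₁ and θ₂ equations cancels the r² and L² terms:
r = (x₁² − x₂²) / (2[(x₁cos θ₁ + e sin θ₁) − (x₂cos θ₂ + e sin θ₂)]) = 42.0000 → r = 42
L² = (x₁ − r cos θ₁)² + (r sin θ₁ − e)² = 87025.0064 → L = 295.0000 → L = 295
check at θ₃=300°: x = 311.4924 (printed 311.4924) ✓

r = 42, L = 295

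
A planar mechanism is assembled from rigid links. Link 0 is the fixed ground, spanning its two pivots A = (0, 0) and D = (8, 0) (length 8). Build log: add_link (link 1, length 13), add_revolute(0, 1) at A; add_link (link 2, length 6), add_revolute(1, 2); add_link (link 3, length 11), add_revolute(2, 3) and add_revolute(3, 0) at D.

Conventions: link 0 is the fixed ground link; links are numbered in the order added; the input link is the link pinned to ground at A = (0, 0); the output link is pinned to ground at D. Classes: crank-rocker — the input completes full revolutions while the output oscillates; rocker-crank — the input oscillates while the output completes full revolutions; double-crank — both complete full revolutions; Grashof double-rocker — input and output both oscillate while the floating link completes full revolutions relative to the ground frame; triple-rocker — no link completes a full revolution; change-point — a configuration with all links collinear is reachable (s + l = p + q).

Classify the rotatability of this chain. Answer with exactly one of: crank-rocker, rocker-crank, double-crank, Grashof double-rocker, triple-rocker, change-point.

lengths: ground=8, input=13, coupler=6, output=11
sorted: s=6 (shortest), l=13 (longest), p+q=19
s + l = 19 vs p + q = 19
s + l = p + q → change-point (collinear configuration reachable)

change-point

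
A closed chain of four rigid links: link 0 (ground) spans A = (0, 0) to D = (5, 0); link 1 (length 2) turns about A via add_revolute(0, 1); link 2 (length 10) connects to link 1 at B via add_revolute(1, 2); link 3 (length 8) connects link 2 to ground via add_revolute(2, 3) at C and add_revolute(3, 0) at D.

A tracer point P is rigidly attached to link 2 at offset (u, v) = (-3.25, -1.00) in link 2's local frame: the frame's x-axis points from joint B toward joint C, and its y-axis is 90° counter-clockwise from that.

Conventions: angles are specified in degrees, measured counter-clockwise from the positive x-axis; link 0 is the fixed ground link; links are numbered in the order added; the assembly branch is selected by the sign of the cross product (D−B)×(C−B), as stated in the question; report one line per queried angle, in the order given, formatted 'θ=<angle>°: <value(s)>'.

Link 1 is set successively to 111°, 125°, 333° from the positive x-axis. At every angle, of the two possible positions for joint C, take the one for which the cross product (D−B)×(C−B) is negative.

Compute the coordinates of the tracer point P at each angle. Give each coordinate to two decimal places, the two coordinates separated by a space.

A=(0,0), D=(5.00,0)
θ=111°: B = A + 2.00·(cos111°, sin111°) = (-0.7167, 1.8672)
θ=111°: |BD| = 6.0139
θ=111°: circle(B,10.00) ∩ circle(D,8.00): a=6.0000, h=8.0000
θ=111°:   candidates: C₊=(7.4706,7.6090) cross=48.111; C₋=(2.5030,-7.6003) cross=-48.111
θ=111°:   branch - wants cross < 0 → take C=(2.5030,-7.6003) (cross=-48.111)
θ=111°: ex = (C−B)/|BC| = (0.3220,-0.9467); ey = (0.9467,0.3220)
θ=111°: P = B + -3.25·ex + -1.00·ey = (-2.7099,4.6221)
θ=125°: B = A + 2.00·(cos125°, sin125°) = (-1.1472, 1.6383)
θ=125°: |BD| = 6.3617
θ=125°: circle(B,10.00) ∩ circle(D,8.00): a=6.0103, h=7.9923
θ=125°:   candidates: C₊=(6.7186,7.8132) cross=50.845; C₋=(2.6022,-7.6322) cross=-50.845
θ=125°:   branch - wants cross < 0 → take C=(2.6022,-7.6322) (cross=-50.845)
θ=125°: ex = (C−B)/|BC| = (0.3749,-0.9271); ey = (0.9271,0.3749)
θ=125°: P = B + -3.25·ex + -1.00·ey = (-3.2927,4.2763)
θ=333°: B = A + 2.00·(cos333°, sin333°) = (1.7820, -0.9080)
θ=333°: |BD| = 3.3436
θ=333°: circle(B,10.00) ∩ circle(D,8.00): a=7.0552, h=7.0869
θ=333°:   candidates: C₊=(6.6476,7.8285) cross=23.696; C₋=(10.4966,-5.8127) cross=-23.696
θ=333°:   branch - wants cross < 0 → take C=(10.4966,-5.8127) (cross=-23.696)
θ=333°: ex = (C−B)/|BC| = (0.8715,-0.4905); ey = (0.4905,0.8715)
θ=333°: P = B + -3.25·ex + -1.00·ey = (-1.5407,-0.1854)

θ=111°: -2.71 4.62
θ=125°: -3.29 4.28
θ=333°: -1.54 -0.19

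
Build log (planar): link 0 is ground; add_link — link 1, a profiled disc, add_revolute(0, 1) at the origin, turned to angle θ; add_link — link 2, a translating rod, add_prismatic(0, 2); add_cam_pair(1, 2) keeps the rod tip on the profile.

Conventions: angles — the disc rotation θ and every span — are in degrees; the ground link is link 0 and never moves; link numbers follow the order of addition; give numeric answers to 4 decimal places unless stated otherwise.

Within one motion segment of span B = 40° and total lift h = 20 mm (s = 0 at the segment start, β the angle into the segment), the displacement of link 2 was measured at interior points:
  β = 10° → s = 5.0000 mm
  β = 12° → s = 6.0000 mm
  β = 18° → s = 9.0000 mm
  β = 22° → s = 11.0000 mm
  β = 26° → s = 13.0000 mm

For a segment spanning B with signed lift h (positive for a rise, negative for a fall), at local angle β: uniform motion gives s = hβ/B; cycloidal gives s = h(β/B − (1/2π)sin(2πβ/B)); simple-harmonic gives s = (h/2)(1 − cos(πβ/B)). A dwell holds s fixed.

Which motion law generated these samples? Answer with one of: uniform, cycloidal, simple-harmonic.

candidates at β/B = r: uniform s = h·r (linear in β); cycloidal s = h·(r − sin(2πr)/(2π)); simple-harmonic s = (h/2)(1 − cos(πr))
β=10°: printed 5.0000 | uniform 5.0000, cycloidal 1.8169, simple-harmonic 2.9289
β=12°: printed 6.0000 | uniform 6.0000, cycloidal 2.9727, simple-harmonic 4.1221
β=18°: printed 9.0000 | uniform 9.0000, cycloidal 8.0164, simple-harmonic 8.4357
β=22°: printed 11.0000 | uniform 11.0000, cycloidal 11.9836, simple-harmonic 11.5643
β=26°: printed 13.0000 | uniform 13.0000, cycloidal 15.5752, simple-harmonic 14.5399
only one law matches every sample → uniform

uniform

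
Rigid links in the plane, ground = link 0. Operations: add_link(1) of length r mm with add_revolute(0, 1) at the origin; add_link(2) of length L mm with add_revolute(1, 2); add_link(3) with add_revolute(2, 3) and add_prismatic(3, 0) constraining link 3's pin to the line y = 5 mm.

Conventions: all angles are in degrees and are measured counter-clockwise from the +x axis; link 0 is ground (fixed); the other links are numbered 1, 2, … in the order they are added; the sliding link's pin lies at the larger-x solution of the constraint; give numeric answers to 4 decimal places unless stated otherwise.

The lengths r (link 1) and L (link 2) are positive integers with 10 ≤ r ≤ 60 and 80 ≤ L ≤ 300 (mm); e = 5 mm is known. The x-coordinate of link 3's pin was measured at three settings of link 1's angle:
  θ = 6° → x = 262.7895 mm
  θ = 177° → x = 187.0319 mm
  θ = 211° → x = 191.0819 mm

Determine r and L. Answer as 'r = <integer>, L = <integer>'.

constraint per measurement: (x − r cos θ)² + (r sin θ − e)² = L²
subtracting the θ₁ and θ₂ equations cancels the r² and L² terms:
r = (x₁² − x₂²) / (2[(x₁cos θ₁ + e sin θ₁) − (x₂cos θ₂ + e sin θ₂)]) = 38.0000 → r = 38
L² = (x₁ − r cos θ₁)² + (r sin θ₁ − e)² = 50625.0072 → L = 225.0000 → L = 225
check at θ₃=211°: x = 191.0819 (printed 191.0819) ✓

r = 38, L = 225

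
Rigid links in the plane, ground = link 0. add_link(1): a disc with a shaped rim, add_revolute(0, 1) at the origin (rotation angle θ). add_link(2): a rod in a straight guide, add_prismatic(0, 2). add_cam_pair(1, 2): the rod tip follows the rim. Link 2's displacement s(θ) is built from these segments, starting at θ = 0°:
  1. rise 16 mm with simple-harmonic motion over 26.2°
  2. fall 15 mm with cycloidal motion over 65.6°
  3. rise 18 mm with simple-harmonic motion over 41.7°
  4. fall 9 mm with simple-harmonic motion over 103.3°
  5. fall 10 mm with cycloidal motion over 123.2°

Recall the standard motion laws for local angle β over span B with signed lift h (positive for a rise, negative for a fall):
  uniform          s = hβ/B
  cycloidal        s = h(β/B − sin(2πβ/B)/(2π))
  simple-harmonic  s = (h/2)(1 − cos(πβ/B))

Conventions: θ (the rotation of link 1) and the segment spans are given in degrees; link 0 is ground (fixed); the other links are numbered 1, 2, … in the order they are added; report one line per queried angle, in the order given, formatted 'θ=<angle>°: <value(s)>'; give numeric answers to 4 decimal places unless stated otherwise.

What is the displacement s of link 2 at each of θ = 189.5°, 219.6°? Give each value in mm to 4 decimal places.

segment 1 (0° to 26.2°, simple-harmonic, h = 16) is passed completely: s = 0.0000 + (16) = 16.0000
segment 2 (26.2° to 91.8°, cycloidal, h = -15) is passed completely: s = 16.0000 + (-15) = 1.0000
segment 3 (91.8° to 133.5°, simple-harmonic, h = 18) is passed completely: s = 1.0000 + (18) = 19.0000
θ = 189.5° falls in segment 4 (133.5° to 236.8°, simple-harmonic, h = -9): β = 189.5 − 133.5 = 56°, B = 103.3°; Δs = -9/2·(1 − cos(π·0.5421)) = -5.0936; s = 19.0000 − 5.0936 = 13.9064
θ = 219.6° falls in segment 4 (133.5° to 236.8°, simple-harmonic, h = -9): β = 219.6 − 133.5 = 86.1°, B = 103.3°; Δs = -9/2·(1 − cos(π·0.8335)) = -8.3983; s = 19.0000 − 8.3983 = 10.6017

θ=189.5°: 13.9064
θ=219.6°: 10.6017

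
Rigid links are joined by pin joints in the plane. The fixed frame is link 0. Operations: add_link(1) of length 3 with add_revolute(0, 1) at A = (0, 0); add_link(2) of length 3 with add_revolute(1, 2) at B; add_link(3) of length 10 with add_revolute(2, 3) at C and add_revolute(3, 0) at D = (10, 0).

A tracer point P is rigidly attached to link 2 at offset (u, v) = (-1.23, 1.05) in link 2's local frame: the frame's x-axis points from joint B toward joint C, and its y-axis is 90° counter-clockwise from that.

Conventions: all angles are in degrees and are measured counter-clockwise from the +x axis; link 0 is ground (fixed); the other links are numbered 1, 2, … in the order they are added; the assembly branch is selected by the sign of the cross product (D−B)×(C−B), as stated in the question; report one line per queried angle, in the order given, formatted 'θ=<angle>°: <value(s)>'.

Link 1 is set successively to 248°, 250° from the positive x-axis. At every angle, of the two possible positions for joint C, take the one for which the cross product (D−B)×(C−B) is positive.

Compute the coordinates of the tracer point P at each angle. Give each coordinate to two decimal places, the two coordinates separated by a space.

A=(0,0), D=(10.00,0)
θ=248°: B = A + 3.00·(cos248°, sin248°) = (-1.1238, -2.7816)
θ=248°: |BD| = 11.4663
θ=248°: circle(B,3.00) ∩ circle(D,10.00): a=1.7650, h=2.4258
θ=248°:   candidates: C₊=(-0.0000,0.0000) cross=27.816; C₋=(1.1769,-4.7068) cross=-27.816
θ=248°:   branch + wants cross > 0 → take C=(-0.0000,0.0000) (cross=27.816)
θ=248°: ex = (C−B)/|BC| = (0.3746,0.9272); ey = (-0.9272,0.3746)
θ=248°: P = B + -1.23·ex + 1.05·ey = (-2.5581,-3.5287)
θ=250°: B = A + 3.00·(cos250°, sin250°) = (-1.0261, -2.8191)
θ=250°: |BD| = 11.3807
θ=250°: circle(B,3.00) ∩ circle(D,10.00): a=1.6924, h=2.4771
θ=250°:   candidates: C₊=(-0.0000,0.0000) cross=28.191; C₋=(1.2272,-4.7997) cross=-28.191
θ=250°:   branch + wants cross > 0 → take C=(-0.0000,0.0000) (cross=28.191)
θ=250°: ex = (C−B)/|BC| = (0.3420,0.9397); ey = (-0.9397,0.3420)
θ=250°: P = B + -1.23·ex + 1.05·ey = (-2.4334,-3.6158)

θ=248°: -2.56 -3.53
θ=250°: -2.43 -3.62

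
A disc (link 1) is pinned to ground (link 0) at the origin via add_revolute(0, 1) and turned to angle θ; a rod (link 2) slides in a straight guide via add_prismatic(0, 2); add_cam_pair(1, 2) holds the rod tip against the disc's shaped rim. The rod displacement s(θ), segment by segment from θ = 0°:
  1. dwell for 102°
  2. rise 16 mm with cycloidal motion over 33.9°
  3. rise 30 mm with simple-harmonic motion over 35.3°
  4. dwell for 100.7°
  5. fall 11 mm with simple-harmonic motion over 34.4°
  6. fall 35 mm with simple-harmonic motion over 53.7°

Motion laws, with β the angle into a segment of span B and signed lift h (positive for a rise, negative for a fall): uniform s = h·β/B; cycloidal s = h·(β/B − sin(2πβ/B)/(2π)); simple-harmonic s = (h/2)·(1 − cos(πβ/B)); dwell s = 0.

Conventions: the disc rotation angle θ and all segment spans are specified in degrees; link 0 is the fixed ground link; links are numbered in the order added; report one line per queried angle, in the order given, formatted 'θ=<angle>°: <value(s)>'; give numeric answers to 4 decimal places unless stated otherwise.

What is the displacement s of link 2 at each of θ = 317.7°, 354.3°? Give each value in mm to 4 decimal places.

segment 1 (0° to 102°, dwell): s unchanged at 0.0000
segment 2 (102° to 135.9°, cycloidal, h = 16) is passed completely: s = 0.0000 + (16) = 16.0000
segment 3 (135.9° to 171.2°, simple-harmonic, h = 30) is passed completely: s = 16.0000 + (30) = 46.0000
segment 4 (171.2° to 271.9°, dwell): s unchanged at 46.0000
segment 5 (271.9° to 306.3°, simple-harmonic, h = -11) is passed completely: s = 46.0000 + (-11) = 35.0000
θ = 317.7° falls in segment 6 (306.3° to 360°, simple-harmonic, h = -35): β = 317.7 − 306.3 = 11.4°, B = 53.7°; Δs = -35/2·(1 − cos(π·0.2123)) = -3.7498; s = 35.0000 − 3.7498 = 31.2502
θ = 354.3° falls in segment 6 (306.3° to 360°, simple-harmonic, h = -35): β = 354.3 − 306.3 = 48°, B = 53.7°; Δs = -35/2·(1 − cos(π·0.8939)) = -34.0360; s = 35.0000 − 34.0360 = 0.9640

θ=317.7°: 31.2502
θ=354.3°: 0.9640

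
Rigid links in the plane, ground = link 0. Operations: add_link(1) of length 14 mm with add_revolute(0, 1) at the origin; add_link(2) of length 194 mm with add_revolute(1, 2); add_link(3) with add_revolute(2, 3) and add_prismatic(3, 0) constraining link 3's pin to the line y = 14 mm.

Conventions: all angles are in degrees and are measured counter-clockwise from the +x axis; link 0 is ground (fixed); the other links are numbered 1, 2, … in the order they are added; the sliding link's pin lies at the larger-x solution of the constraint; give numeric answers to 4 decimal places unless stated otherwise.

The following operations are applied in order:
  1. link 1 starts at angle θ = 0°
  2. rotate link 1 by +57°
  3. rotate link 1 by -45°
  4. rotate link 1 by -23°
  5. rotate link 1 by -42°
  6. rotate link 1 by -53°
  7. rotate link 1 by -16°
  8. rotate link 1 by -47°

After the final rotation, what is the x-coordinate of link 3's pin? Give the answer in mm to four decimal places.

geometry: r = 14 mm, L = 194 mm, e = 14 mm; θ starts at 0°
rotate link 1 by +57°: θ ← 0° +57° = 57°
rotate link 1 by -45°: θ ← 57° -45° = 12°
rotate link 1 by -23°: θ ← 12° -23° = -11°
rotate link 1 by -42°: θ ← -11° -42° = -53°
rotate link 1 by -53°: θ ← -53° -53° = -106°
rotate link 1 by -16°: θ ← -106° -16° = -122°
rotate link 1 by -47°: θ ← -122° -47° = -169°
crank pin P = (r cos θ, r sin θ) = (-13.742781, -2.671326)
h = r sin θ − e = -2.671326 − 14 = -16.671326
x = r cos θ + √(L² − h²) = -13.742781 + 193.282350 = 179.539570

179.5396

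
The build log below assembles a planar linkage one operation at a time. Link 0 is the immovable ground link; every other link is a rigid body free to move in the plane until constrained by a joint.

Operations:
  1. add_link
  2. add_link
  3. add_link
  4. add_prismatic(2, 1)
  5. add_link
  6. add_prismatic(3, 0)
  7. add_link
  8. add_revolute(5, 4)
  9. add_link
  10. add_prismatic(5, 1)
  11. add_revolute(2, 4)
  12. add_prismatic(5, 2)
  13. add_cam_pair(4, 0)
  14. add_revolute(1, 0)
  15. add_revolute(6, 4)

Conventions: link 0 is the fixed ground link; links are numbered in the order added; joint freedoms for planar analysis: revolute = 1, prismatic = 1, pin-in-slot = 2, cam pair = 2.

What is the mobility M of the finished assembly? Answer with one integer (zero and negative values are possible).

ground; <1,0,0>
#1 <2,0,0>
#2 <3,0,0>
#3 <4,0,0>
P:2↔1 J1 <4,1,0>
#4 <5,1,0>
P:3↔0 J1 <5,2,0>
#5 <6,2,0>
R:5↔4 J1 <6,3,0>
#6 <7,3,0>
P:5↔1 J1 <7,4,0>
R:2↔4 J1 <7,5,0>
P:5↔2 J1 <7,6,0>
C:4↔0 J2 <7,6,1>
R:1↔0 J1 <7,7,1>
R:6↔4 J1 <7,8,1>
3×6 − 2×8 − 1×1 = 1

M = 1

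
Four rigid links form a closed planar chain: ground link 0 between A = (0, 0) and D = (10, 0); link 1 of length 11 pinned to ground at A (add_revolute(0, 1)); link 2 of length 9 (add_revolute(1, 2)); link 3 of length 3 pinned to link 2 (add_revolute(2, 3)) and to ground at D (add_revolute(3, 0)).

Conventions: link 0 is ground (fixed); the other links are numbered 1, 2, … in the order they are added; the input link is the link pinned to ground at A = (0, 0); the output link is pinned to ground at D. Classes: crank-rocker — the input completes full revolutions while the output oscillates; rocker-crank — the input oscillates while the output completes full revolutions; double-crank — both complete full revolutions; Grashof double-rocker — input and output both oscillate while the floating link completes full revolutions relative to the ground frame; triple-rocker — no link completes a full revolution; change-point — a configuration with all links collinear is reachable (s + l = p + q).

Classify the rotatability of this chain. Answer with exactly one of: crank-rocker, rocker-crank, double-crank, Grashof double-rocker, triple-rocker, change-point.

lengths: ground=10, input=11, coupler=9, output=3
sorted: s=3 (shortest), l=11 (longest), p+q=19
s + l = 14 vs p + q = 19
s + l < p + q (Grashof) with shortest = output link → rocker-crank

rocker-crank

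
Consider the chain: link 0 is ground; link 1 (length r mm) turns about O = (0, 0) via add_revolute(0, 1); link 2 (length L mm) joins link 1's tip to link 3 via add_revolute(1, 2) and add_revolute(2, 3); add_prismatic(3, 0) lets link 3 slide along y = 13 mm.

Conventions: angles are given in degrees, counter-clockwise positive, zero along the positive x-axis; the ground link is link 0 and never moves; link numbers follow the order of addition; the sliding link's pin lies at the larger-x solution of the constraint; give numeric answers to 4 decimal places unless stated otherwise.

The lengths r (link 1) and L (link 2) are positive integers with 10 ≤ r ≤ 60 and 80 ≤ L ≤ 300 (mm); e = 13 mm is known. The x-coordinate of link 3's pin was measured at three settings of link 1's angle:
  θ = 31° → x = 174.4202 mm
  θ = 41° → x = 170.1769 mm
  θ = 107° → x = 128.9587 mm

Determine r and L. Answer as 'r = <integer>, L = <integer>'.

constraint per measurement: (x − r cos θ)² + (r sin θ − e)² = L²
subtracting the θ₁ and θ₂ equations cancels the r² and L² terms:
r = (x₁² − x₂²) / (2[(x₁cos θ₁ + e sin θ₁) − (x₂cos θ₂ + e sin θ₂)]) = 37.9999 → r = 38
L² = (x₁ − r cos θ₁)² + (r sin θ₁ − e)² = 20163.9944 → L = 142.0000 → L = 142
check at θ₃=107°: x = 128.9587 (printed 128.9587) ✓

r = 38, L = 142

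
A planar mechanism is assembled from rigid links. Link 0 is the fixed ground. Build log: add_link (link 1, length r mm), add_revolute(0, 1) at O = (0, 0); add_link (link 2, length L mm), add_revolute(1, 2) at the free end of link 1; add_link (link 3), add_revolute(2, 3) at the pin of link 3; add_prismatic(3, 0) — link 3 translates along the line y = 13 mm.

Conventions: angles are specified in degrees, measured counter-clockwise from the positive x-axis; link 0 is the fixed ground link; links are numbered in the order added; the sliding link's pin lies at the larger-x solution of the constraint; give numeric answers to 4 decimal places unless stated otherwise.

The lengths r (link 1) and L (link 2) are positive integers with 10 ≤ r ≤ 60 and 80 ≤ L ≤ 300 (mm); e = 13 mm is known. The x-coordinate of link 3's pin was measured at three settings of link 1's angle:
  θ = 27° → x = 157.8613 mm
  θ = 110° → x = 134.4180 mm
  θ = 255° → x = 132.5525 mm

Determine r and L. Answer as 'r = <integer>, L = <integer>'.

constraint per measurement: (x − r cos θ)² + (r sin θ − e)² = L²
subtracting the θ₁ and θ₂ equations cancels the r² and L² terms:
r = (x₁² − x₂²) / (2[(x₁cos θ₁ + e sin θ₁) − (x₂cos θ₂ + e sin θ₂)]) = 19.0001 → r = 19
L² = (x₁ − r cos θ₁)² + (r sin θ₁ − e)² = 19881.0117 → L = 141.0000 → L = 141
check at θ₃=255°: x = 132.5525 (printed 132.5525) ✓

r = 19, L = 141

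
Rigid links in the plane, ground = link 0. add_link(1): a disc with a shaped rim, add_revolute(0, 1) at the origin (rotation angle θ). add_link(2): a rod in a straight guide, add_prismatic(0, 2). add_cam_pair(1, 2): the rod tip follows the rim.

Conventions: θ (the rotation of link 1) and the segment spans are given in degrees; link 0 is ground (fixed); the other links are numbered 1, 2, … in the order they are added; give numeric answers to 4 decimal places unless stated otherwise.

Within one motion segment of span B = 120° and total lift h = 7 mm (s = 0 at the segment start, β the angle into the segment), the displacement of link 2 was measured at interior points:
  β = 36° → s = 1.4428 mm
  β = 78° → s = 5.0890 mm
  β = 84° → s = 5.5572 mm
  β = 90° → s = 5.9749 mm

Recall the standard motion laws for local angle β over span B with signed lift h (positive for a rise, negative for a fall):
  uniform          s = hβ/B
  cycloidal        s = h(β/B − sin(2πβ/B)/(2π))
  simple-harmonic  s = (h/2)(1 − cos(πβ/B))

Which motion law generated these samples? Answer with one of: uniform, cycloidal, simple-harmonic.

candidates at β/B = r: uniform s = h·r (linear in β); cycloidal s = h·(r − sin(2πr)/(2π)); simple-harmonic s = (h/2)(1 − cos(πr))
β=36°: printed 1.4428 | uniform 2.1000, cycloidal 1.0404, simple-harmonic 1.4428
β=78°: printed 5.0890 | uniform 4.5500, cycloidal 5.4513, simple-harmonic 5.0890
β=84°: printed 5.5572 | uniform 4.9000, cycloidal 5.9596, simple-harmonic 5.5572
β=90°: printed 5.9749 | uniform 5.2500, cycloidal 6.3641, simple-harmonic 5.9749
only one law matches every sample → simple-harmonic

simple-harmonic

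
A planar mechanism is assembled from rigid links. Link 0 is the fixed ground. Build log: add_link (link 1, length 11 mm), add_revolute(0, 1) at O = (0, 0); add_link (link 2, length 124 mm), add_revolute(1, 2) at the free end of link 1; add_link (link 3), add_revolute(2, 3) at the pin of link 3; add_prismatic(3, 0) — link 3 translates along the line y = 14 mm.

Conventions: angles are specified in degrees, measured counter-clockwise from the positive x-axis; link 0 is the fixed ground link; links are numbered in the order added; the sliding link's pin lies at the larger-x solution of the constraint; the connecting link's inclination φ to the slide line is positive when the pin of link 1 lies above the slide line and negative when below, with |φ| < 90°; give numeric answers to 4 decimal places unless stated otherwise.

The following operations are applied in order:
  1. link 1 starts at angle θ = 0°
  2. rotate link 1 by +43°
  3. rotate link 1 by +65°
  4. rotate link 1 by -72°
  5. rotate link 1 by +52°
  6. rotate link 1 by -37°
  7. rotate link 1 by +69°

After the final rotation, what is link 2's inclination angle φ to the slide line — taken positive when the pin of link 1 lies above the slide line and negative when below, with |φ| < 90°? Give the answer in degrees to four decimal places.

geometry: r = 11 mm, L = 124 mm, e = 14 mm; θ starts at 0°
rotate link 1 by +43°: θ ← 0° +43° = 43°
rotate link 1 by +65°: θ ← 43° +65° = 108°
rotate link 1 by -72°: θ ← 108° -72° = 36°
rotate link 1 by +52°: θ ← 36° +52° = 88°
rotate link 1 by -37°: θ ← 88° -37° = 51°
rotate link 1 by +69°: θ ← 51° +69° = 120°
h = r sin θ − e = 9.526279 − 14 = -4.473721
sin φ = h / L = -4.473721 / 124 = -0.03607839
φ = arcsin(-0.03607839) = -2.067588°

-2.0676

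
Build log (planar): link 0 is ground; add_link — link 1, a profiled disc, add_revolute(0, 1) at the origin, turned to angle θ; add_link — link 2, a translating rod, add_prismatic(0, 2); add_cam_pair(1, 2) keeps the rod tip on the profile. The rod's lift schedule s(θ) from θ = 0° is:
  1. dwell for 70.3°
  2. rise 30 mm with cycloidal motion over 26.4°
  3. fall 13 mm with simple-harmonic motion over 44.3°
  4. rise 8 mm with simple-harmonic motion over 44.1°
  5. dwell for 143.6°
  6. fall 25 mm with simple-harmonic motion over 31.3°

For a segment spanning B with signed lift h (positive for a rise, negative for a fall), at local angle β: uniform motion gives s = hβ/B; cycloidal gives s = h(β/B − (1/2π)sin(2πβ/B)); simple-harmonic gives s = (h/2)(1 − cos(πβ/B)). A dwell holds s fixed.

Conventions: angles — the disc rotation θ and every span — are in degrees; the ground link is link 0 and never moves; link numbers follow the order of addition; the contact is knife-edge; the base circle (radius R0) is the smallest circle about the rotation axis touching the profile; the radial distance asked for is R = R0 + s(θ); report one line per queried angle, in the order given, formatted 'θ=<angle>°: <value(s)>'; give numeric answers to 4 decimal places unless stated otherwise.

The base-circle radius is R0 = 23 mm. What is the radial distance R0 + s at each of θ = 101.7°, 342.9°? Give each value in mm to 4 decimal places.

seg 1 [0°–70.3°] dwell: s stays 0.0000
seg 2 [70.3°–96.7°] cycloidal, h=30: full span → s += 30 → s = 30.0000
seg 3 [96.7°–141°] simple-harmonic, h=-13: θ=101.7° here. β=5, B=44.3. -13/2·(1 − cos(π·0.1129)) = -0.4044 → s = 29.5956
seg 3 [96.7°–141°] simple-harmonic, h=-13: full span → s += -13 → s = 17.0000
seg 4 [141°–185.1°] simple-harmonic, h=8: full span → s += 8 → s = 25.0000
seg 5 [185.1°–328.7°] dwell: s stays 25.0000
seg 6 [328.7°–360°] simple-harmonic, h=-25: θ=342.9° here. β=14.2, B=31.3. -25/2·(1 − cos(π·0.4537)) = -10.6872 → s = 14.3128
θ=101.7°: R = R0 + s = 23 + 29.5956 = 52.5956
θ=342.9°: R = R0 + s = 23 + 14.3128 = 37.3128

θ=101.7°: 52.5956
θ=342.9°: 37.3128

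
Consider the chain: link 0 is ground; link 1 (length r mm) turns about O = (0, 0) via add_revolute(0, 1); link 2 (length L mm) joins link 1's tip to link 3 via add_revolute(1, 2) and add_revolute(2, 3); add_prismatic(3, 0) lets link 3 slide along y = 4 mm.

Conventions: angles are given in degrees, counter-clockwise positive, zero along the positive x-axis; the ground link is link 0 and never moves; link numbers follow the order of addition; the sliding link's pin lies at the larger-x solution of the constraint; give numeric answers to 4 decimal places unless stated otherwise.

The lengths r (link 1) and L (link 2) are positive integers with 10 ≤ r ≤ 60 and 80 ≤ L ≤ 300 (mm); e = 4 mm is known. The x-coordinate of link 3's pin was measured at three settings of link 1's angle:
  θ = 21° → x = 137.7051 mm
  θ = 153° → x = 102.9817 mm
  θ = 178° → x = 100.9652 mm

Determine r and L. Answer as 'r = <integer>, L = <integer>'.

constraint per measurement: (x − r cos θ)² + (r sin θ − e)² = L²
subtracting the θ₁ and θ₂ equations cancels the r² and L² terms:
r = (x₁² − x₂²) / (2[(x₁cos θ₁ + e sin θ₁) − (x₂cos θ₂ + e sin θ₂)]) = 19.0000 → r = 19
L² = (x₁ − r cos θ₁)² + (r sin θ₁ − e)² = 14399.9888 → L = 120.0000 → L = 120
check at θ₃=178°: x = 100.9652 (printed 100.9652) ✓

r = 19, L = 120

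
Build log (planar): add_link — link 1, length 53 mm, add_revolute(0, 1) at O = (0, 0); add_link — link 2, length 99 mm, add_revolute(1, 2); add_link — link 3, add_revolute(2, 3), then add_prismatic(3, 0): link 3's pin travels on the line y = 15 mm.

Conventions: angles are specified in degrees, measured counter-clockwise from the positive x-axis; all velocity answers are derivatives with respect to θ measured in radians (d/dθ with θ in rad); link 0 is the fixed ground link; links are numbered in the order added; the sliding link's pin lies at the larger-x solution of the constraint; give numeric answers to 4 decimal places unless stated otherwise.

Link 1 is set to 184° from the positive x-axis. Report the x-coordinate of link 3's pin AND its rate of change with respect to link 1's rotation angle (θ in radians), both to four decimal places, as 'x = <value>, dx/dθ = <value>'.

geometry: r = 53 mm, L = 99 mm, e = 15 mm
crank pin P = (r cos θ, r sin θ) = (-52.870895, -3.697093)
h = r sin θ − e = -3.697093 − 15 = -18.697093
x = r cos θ + √(L² − h²) = -52.870895 + 97.218407 = 44.347513
dx/dθ = −r sin θ − h·r cos θ/√(L² − h²) (θ in radians; h = -18.697093) = -6.471064

x = 44.3475, dx/dθ = -6.4711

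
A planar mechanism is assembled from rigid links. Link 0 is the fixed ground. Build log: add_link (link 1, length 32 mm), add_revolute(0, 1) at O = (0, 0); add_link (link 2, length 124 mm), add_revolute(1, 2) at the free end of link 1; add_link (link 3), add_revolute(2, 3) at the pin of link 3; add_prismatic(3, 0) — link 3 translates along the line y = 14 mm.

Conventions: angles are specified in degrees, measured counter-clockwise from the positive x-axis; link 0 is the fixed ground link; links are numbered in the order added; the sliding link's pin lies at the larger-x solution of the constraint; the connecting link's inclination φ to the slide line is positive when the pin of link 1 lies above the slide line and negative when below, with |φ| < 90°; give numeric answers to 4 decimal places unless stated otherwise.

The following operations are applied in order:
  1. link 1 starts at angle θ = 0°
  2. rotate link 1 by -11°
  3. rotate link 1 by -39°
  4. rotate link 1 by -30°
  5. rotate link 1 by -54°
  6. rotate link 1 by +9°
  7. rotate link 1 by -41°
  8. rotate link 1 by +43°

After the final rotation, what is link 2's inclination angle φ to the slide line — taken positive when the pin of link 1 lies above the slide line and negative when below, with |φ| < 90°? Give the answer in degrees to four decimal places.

geometry: r = 32 mm, L = 124 mm, e = 14 mm; θ starts at 0°
rotate link 1 by -11°: θ ← 0° -11° = -11°
rotate link 1 by -39°: θ ← -11° -39° = -50°
rotate link 1 by -30°: θ ← -50° -30° = -80°
rotate link 1 by -54°: θ ← -80° -54° = -134°
rotate link 1 by +9°: θ ← -134° +9° = -125°
rotate link 1 by -41°: θ ← -125° -41° = -166°
rotate link 1 by +43°: θ ← -166° +43° = -123°
h = r sin θ − e = -26.837458 − 14 = -40.837458
sin φ = h / L = -40.837458 / 124 = -0.32933434
φ = arcsin(-0.32933434) = -19.228378°

-19.2284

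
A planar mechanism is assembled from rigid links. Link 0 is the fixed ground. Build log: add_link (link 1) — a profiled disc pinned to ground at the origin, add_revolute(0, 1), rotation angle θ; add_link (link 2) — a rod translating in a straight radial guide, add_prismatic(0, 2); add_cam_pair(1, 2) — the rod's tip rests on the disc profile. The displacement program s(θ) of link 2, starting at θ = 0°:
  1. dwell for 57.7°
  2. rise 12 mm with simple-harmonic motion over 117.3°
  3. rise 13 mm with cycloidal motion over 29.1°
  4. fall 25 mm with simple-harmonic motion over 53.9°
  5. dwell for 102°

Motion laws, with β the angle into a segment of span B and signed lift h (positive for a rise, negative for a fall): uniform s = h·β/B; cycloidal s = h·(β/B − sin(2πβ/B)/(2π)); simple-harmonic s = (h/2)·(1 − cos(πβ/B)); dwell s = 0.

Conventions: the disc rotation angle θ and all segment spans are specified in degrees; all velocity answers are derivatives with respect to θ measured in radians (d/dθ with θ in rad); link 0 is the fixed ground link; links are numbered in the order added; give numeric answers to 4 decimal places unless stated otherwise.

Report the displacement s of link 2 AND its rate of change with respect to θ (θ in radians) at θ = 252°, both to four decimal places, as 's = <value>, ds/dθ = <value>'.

seg 1 [0°–57.7°] dwell: s stays 0.0000
seg 2 [57.7°–175°] simple-harmonic, h=12: full span → s += 12 → s = 12.0000
seg 3 [175°–204.1°] cycloidal, h=13: full span → s += 13 → s = 25.0000
seg 4 [204.1°–258°] simple-harmonic, h=-25: θ=252° here. β=47.9, B=53.9. -25/2·(1 − cos(π·0.8887)) = -24.2434 → s = 0.7566
velocity in seg [204.1°–258°] (simple-harmonic), θ in radians: β = 47.9° = 0.8360 rad, B = 53.9° = 0.9407 rad; ds/dθ = (πh/(2B)) sin(πβ/B) = (π·(-25)/(2·0.9407)) sin(π·0.8887) = -14.302679 mm/rad

s = 0.7566, ds/dθ = -14.3027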